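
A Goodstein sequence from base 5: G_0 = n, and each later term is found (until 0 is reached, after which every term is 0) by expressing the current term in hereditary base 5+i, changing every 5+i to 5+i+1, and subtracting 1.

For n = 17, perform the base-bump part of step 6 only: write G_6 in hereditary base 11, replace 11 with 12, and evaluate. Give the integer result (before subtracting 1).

28

17 —HB5→ 3·5 + 2 —bump→ 3·6 + 2 = 20 —(−1)→ 19
19 —HB6→ 3·6 + 1 —bump→ 3·7 + 1 = 22 —(−1)→ 21
21 —HB7→ 3·7 —bump→ 3·8 = 24 —(−1)→ 23
23 —HB8→ 2·8 + 7 —bump→ 2·9 + 7 = 25 —(−1)→ 24
24 —HB9→ 2·9 + 6 —bump→ 2·10 + 6 = 26 —(−1)→ 25
25 —HB10→ 2·10 + 5 —bump→ 2·11 + 5 = 27 —(−1)→ 26
26 —HB11→ 2·11 + 4 —bump→ 2·12 + 4 = 28 —(−1)→ 27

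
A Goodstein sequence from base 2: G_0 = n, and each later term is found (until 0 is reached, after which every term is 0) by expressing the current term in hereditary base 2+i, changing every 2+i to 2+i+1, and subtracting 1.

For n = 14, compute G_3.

i=0: 14 = 2^(2 + 1) + 2^2 + 2 (b=2); 2→3: 3^(3 + 1) + 3^3 + 3 = 111; 111−1 = 110
i=1: 110 = 3^(3 + 1) + 3^3 + 2 (b=3); 3→4: 4^(4 + 1) + 4^4 + 2 = 1282; 1282−1 = 1281
i=2: 1281 = 4^(4 + 1) + 4^4 + 1 (b=4); 4→5: 5^(5 + 1) + 5^5 + 1 = 18751; 18751−1 = 18750
i=3: 18750 = 5^(5 + 1) + 5^5 (b=5); 5→6: 6^(6 + 1) + 6^6 = 326592; 326592−1 = 326591

18750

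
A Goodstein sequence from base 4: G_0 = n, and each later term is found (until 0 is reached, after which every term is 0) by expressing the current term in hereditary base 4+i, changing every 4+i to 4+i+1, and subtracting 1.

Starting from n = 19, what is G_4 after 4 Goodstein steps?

G_0=19  [base 4] 4^2 + 3  →[4↦5]→  5^2 + 3 = 28  −1 ⇒ G_1=27
G_1=27  [base 5] 5^2 + 2  →[5↦6]→  6^2 + 2 = 38  −1 ⇒ G_2=37
G_2=37  [base 6] 6^2 + 1  →[6↦7]→  7^2 + 1 = 50  −1 ⇒ G_3=49
G_3=49  [base 7] 7^2  →[7↦8]→  8^2 = 64  −1 ⇒ G_4=63
G_4=63  [base 8] 7·8 + 7  →[8↦9]→  7·9 + 7 = 70  −1 ⇒ G_5=69

63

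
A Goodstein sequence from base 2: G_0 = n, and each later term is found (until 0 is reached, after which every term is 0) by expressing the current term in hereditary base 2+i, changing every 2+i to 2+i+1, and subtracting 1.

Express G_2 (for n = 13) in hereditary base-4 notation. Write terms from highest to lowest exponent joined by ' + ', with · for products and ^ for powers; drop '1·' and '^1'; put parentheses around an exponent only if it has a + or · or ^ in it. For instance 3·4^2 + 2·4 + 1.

G_0=13  [base 2] 2^(2 + 1) + 2^2 + 1  →[2↦3]→  3^(3 + 1) + 3^3 + 1 = 109  −1 ⇒ G_1=108
G_1=108  [base 3] 3^(3 + 1) + 3^3  →[3↦4]→  4^(4 + 1) + 4^4 = 1280  −1 ⇒ G_2=1279

4^(4 + 1) + 3·4^3 + 3·4^2 + 3·4 + 3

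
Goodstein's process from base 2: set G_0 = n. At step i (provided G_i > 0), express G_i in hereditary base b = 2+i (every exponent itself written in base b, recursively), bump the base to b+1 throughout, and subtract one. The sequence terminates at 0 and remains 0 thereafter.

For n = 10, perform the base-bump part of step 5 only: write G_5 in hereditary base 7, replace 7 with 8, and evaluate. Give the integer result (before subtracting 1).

84073324

[0] 10 ≡ 2^(2 + 1) + 2 (base 2). Lift 3: 84. −1: 83.
[1] 83 ≡ 3^(3 + 1) + 2 (base 3). Lift 4: 1026. −1: 1025.
[2] 1025 ≡ 4^(4 + 1) + 1 (base 4). Lift 5: 15626. −1: 15625.
[3] 15625 ≡ 5^(5 + 1) (base 5). Lift 6: 279936. −1: 279935.
[4] 279935 ≡ 5·6^6 + 5·6^5 + 5·6^4 + 5·6^3 + 5·6^2 + 5·6 + 5 (base 6). Lift 7: 4215755. −1: 4215754.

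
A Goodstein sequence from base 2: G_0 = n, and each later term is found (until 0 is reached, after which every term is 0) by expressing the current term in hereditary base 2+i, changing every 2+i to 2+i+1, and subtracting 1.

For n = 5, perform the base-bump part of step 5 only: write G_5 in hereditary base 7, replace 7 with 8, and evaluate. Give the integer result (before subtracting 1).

[0] 5 ≡ 2^2 + 1 (base 2). Lift 3: 28. −1: 27.
[1] 27 ≡ 3^3 (base 3). Lift 4: 256. −1: 255.
[2] 255 ≡ 3·4^3 + 3·4^2 + 3·4 + 3 (base 4). Lift 5: 468. −1: 467.
[3] 467 ≡ 3·5^3 + 3·5^2 + 3·5 + 2 (base 5). Lift 6: 776. −1: 775.
[4] 775 ≡ 3·6^3 + 3·6^2 + 3·6 + 1 (base 6). Lift 7: 1198. −1: 1197.
[5] 1197 ≡ 3·7^3 + 3·7^2 + 3·7 (base 7). Lift 8: 1752. −1: 1751.

1752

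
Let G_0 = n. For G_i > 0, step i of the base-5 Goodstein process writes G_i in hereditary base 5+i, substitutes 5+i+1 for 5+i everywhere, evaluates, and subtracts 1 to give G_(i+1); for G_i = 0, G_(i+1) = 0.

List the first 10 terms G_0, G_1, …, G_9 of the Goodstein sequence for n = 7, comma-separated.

[0] 7 ≡ 5 + 2 (base 5). Lift 6: 8. −1: 7.
[1] 7 ≡ 6 + 1 (base 6). Lift 7: 8. −1: 7.
[2] 7 ≡ 7 (base 7). Lift 8: 8. −1: 7.
[3] 7 ≡ 7 (base 8). Lift 9: 7. −1: 6.
[4] 6 ≡ 6 (base 9). Lift 10: 6. −1: 5.
[5] 5 ≡ 5 (base 10). Lift 11: 5. −1: 4.
[6] 4 ≡ 4 (base 11). Lift 12: 4. −1: 3.
[7] 3 ≡ 3 (base 12). Lift 13: 3. −1: 2.
[8] 2 ≡ 2 (base 13). Lift 14: 2. −1: 1.

7, 7, 7, 7, 6, 5, 4, 3, 2, 1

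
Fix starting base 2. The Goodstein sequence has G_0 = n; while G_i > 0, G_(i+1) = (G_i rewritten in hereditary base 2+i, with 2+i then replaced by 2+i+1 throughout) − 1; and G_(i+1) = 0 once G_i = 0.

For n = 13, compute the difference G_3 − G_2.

(0) 13|_2 = 2^(2 + 1) + 2^2 + 1 ↦ 3^(3 + 1) + 3^3 + 1|_3 = 109 ⇒ 108
(1) 108|_3 = 3^(3 + 1) + 3^3 ↦ 4^(4 + 1) + 4^4|_4 = 1280 ⇒ 1279
(2) 1279|_4 = 4^(4 + 1) + 3·4^3 + 3·4^2 + 3·4 + 3 ↦ 5^(5 + 1) + 3·5^3 + 3·5^2 + 3·5 + 3|_5 = 16093 ⇒ 16092

14813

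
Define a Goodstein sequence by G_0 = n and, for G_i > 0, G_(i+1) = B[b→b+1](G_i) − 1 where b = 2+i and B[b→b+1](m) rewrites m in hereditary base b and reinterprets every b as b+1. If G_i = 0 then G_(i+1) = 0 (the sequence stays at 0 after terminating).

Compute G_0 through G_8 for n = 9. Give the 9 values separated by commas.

9, 81, 1023, 9842, 140743, 2471826, 50333399, 1162263921, 30000003325

9 —HB2→ 2^(2 + 1) + 1 —bump→ 3^(3 + 1) + 1 = 82 —(−1)→ 81
81 —HB3→ 3^(3 + 1) —bump→ 4^(4 + 1) = 1024 —(−1)→ 1023
1023 —HB4→ 3·4^4 + 3·4^3 + 3·4^2 + 3·4 + 3 —bump→ 3·5^5 + 3·5^3 + 3·5^2 + 3·5 + 3 = 9843 —(−1)→ 9842
9842 —HB5→ 3·5^5 + 3·5^3 + 3·5^2 + 3·5 + 2 —bump→ 3·6^6 + 3·6^3 + 3·6^2 + 3·6 + 2 = 140744 —(−1)→ 140743
140743 —HB6→ 3·6^6 + 3·6^3 + 3·6^2 + 3·6 + 1 —bump→ 3·7^7 + 3·7^3 + 3·7^2 + 3·7 + 1 = 2471827 —(−1)→ 2471826
2471826 —HB7→ 3·7^7 + 3·7^3 + 3·7^2 + 3·7 —bump→ 3·8^8 + 3·8^3 + 3·8^2 + 3·8 = 50333400 —(−1)→ 50333399
50333399 —HB8→ 3·8^8 + 3·8^3 + 3·8^2 + 2·8 + 7 —bump→ 3·9^9 + 3·9^3 + 3·9^2 + 2·9 + 7 = 1162263922 —(−1)→ 1162263921
1162263921 —HB9→ 3·9^9 + 3·9^3 + 3·9^2 + 2·9 + 6 —bump→ 3·10^10 + 3·10^3 + 3·10^2 + 2·10 + 6 = 30000003326 —(−1)→ 30000003325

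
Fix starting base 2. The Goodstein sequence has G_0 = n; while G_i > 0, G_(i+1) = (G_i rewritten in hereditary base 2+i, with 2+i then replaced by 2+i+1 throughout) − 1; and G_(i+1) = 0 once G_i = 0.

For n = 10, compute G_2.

1025

[0] 10 ≡ 2^(2 + 1) + 2 (base 2). Lift 3: 84. −1: 83.
[1] 83 ≡ 3^(3 + 1) + 2 (base 3). Lift 4: 1026. −1: 1025.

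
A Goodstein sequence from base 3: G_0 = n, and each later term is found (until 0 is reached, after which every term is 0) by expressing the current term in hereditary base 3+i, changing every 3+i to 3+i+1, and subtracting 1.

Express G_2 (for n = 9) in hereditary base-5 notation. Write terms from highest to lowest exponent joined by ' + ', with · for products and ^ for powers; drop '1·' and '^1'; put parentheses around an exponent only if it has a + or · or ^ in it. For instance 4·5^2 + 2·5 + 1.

9 —HB3→ 3^2 —bump→ 4^2 = 16 —(−1)→ 15
15 —HB4→ 3·4 + 3 —bump→ 3·5 + 3 = 18 —(−1)→ 17
17 —HB5→ 3·5 + 2 —bump→ 3·6 + 2 = 20 —(−1)→ 19

3·5 + 2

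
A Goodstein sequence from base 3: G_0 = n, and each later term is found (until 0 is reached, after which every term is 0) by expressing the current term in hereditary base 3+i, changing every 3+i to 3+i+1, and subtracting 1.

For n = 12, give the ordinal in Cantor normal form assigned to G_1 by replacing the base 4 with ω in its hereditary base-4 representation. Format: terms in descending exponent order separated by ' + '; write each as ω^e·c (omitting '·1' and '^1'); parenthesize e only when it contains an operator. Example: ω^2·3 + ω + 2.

ω^2 + 3

(0) 12|_3 = 3^2 + 3 ↦ 4^2 + 4|_4 = 20 ⇒ 19
(1) 19|_4 = 4^2 + 3 ↦ 5^2 + 3|_5 = 28 ⇒ 27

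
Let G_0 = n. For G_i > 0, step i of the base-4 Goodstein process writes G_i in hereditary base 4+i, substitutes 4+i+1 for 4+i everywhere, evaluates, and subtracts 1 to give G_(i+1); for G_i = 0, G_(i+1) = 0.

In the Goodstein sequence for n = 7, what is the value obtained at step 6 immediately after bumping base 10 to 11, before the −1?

5

(0) 7|_4 = 4 + 3 ↦ 5 + 3|_5 = 8 ⇒ 7
(1) 7|_5 = 5 + 2 ↦ 6 + 2|_6 = 8 ⇒ 7
(2) 7|_6 = 6 + 1 ↦ 7 + 1|_7 = 8 ⇒ 7
(3) 7|_7 = 7 ↦ 8|_8 = 8 ⇒ 7
(4) 7|_8 = 7 ↦ 7|_9 = 7 ⇒ 6
(5) 6|_9 = 6 ↦ 6|_10 = 6 ⇒ 5
(6) 5|_10 = 5 ↦ 5|_11 = 5 ⇒ 4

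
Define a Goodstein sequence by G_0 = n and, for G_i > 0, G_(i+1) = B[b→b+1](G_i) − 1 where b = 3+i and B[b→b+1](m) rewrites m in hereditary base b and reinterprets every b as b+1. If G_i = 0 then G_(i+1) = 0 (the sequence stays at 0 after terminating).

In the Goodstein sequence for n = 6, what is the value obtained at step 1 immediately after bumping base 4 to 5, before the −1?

8

G_0=6  [base 3] 2·3  →[3↦4]→  2·4 = 8  −1 ⇒ G_1=7
G_1=7  [base 4] 4 + 3  →[4↦5]→  5 + 3 = 8  −1 ⇒ G_2=7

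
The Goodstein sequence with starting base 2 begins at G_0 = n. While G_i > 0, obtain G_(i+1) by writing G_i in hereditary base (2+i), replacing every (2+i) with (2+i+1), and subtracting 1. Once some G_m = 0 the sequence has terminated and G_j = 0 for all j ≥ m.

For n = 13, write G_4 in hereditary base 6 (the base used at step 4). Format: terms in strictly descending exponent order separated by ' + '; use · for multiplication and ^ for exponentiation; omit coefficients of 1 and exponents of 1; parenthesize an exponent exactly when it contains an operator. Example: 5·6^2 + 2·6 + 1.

step 0: 13 = 2^(2 + 1) + 2^2 + 1; sub 3 for 2: 3^(3 + 1) + 3^3 + 1; = 109; G_1 = 109−1 = 108
step 1: 108 = 3^(3 + 1) + 3^3; sub 4 for 3: 4^(4 + 1) + 4^4; = 1280; G_2 = 1280−1 = 1279
step 2: 1279 = 4^(4 + 1) + 3·4^3 + 3·4^2 + 3·4 + 3; sub 5 for 4: 5^(5 + 1) + 3·5^3 + 3·5^2 + 3·5 + 3; = 16093; G_3 = 16093−1 = 16092
step 3: 16092 = 5^(5 + 1) + 3·5^3 + 3·5^2 + 3·5 + 2; sub 6 for 5: 6^(6 + 1) + 3·6^3 + 3·6^2 + 3·6 + 2; = 280712; G_4 = 280712−1 = 280711
step 4: 280711 = 6^(6 + 1) + 3·6^3 + 3·6^2 + 3·6 + 1; sub 7 for 6: 7^(7 + 1) + 3·7^3 + 3·7^2 + 3·7 + 1; = 5765999; G_5 = 5765999−1 = 5765998

6^(6 + 1) + 3·6^3 + 3·6^2 + 3·6 + 1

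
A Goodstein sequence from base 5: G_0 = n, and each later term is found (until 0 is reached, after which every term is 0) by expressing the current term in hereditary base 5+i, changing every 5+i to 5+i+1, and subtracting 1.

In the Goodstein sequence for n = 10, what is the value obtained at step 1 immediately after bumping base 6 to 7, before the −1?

G_0 = 10. HB_5(10) = 2·5. Bump = 12. G_1 = 11.
G_1 = 11. HB_6(11) = 6 + 5. Bump = 12. G_2 = 11.

12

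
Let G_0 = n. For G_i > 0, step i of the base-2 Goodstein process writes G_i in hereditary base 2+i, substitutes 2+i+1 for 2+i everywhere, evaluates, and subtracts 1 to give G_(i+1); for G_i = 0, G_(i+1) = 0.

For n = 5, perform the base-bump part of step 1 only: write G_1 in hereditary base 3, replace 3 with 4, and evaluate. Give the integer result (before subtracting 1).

256

step 0: 5 = 2^2 + 1; sub 3 for 2: 3^3 + 1; = 28; G_1 = 28−1 = 27
step 1: 27 = 3^3; sub 4 for 3: 4^4; = 256; G_2 = 256−1 = 255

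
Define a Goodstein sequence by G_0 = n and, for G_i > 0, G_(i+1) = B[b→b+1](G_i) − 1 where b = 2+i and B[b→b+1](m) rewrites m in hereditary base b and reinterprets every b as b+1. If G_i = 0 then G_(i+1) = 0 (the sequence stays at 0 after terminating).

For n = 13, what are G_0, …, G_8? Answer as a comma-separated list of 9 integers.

[0] 13 ≡ 2^(2 + 1) + 2^2 + 1 (base 2). Lift 3: 109. −1: 108.
[1] 108 ≡ 3^(3 + 1) + 3^3 (base 3). Lift 4: 1280. −1: 1279.
[2] 1279 ≡ 4^(4 + 1) + 3·4^3 + 3·4^2 + 3·4 + 3 (base 4). Lift 5: 16093. −1: 16092.
[3] 16092 ≡ 5^(5 + 1) + 3·5^3 + 3·5^2 + 3·5 + 2 (base 5). Lift 6: 280712. −1: 280711.
[4] 280711 ≡ 6^(6 + 1) + 3·6^3 + 3·6^2 + 3·6 + 1 (base 6). Lift 7: 5765999. −1: 5765998.
[5] 5765998 ≡ 7^(7 + 1) + 3·7^3 + 3·7^2 + 3·7 (base 7). Lift 8: 134219480. −1: 134219479.
[6] 134219479 ≡ 8^(8 + 1) + 3·8^3 + 3·8^2 + 2·8 + 7 (base 8). Lift 9: 3486786856. −1: 3486786855.
[7] 3486786855 ≡ 9^(9 + 1) + 3·9^3 + 3·9^2 + 2·9 + 6 (base 9). Lift 10: 100000003326. −1: 100000003325.

13, 108, 1279, 16092, 280711, 5765998, 134219479, 3486786855, 100000003325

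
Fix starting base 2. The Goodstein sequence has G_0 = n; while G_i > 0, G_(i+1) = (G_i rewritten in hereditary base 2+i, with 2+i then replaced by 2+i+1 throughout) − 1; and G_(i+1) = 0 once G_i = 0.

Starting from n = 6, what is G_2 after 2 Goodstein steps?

i=0: 6 = 2^2 + 2 (b=2); 2→3: 3^3 + 3 = 30; 30−1 = 29
i=1: 29 = 3^3 + 2 (b=3); 3→4: 4^4 + 2 = 258; 258−1 = 257
i=2: 257 = 4^4 + 1 (b=4); 4→5: 5^5 + 1 = 3126; 3126−1 = 3125

257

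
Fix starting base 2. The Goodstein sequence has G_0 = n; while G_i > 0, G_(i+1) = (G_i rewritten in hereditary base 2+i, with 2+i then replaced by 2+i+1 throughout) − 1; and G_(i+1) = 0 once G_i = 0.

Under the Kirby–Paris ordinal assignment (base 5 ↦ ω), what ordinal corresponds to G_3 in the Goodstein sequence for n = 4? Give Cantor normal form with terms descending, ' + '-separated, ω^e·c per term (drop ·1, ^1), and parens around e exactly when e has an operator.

ω^2·2 + ω·2

4 —HB2→ 2^2 —bump→ 3^3 = 27 —(−1)→ 26
26 —HB3→ 2·3^2 + 2·3 + 2 —bump→ 2·4^2 + 2·4 + 2 = 42 —(−1)→ 41
41 —HB4→ 2·4^2 + 2·4 + 1 —bump→ 2·5^2 + 2·5 + 1 = 61 —(−1)→ 60
60 —HB5→ 2·5^2 + 2·5 —bump→ 2·6^2 + 2·6 = 84 —(−1)→ 83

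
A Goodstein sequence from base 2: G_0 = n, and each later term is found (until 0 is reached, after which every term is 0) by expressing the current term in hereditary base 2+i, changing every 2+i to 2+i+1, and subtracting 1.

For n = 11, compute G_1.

G_0 = 11. HB_2(11) = 2^(2 + 1) + 2 + 1. Bump = 85. G_1 = 84.
G_1 = 84. HB_3(84) = 3^(3 + 1) + 3. Bump = 1028. G_2 = 1027.

84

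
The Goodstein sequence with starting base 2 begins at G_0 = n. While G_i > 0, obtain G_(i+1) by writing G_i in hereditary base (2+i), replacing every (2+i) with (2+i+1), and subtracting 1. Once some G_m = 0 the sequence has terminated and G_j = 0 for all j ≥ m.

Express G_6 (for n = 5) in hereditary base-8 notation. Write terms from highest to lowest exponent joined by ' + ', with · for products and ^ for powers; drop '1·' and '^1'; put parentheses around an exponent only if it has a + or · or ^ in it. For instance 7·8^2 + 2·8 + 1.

3·8^3 + 3·8^2 + 2·8 + 7

G_0 = 5. HB_2(5) = 2^2 + 1. Bump = 28. G_1 = 27.
G_1 = 27. HB_3(27) = 3^3. Bump = 256. G_2 = 255.
G_2 = 255. HB_4(255) = 3·4^3 + 3·4^2 + 3·4 + 3. Bump = 468. G_3 = 467.
G_3 = 467. HB_5(467) = 3·5^3 + 3·5^2 + 3·5 + 2. Bump = 776. G_4 = 775.
G_4 = 775. HB_6(775) = 3·6^3 + 3·6^2 + 3·6 + 1. Bump = 1198. G_5 = 1197.
G_5 = 1197. HB_7(1197) = 3·7^3 + 3·7^2 + 3·7. Bump = 1752. G_6 = 1751.
G_6 = 1751. HB_8(1751) = 3·8^3 + 3·8^2 + 2·8 + 7. Bump = 2455. G_7 = 2454.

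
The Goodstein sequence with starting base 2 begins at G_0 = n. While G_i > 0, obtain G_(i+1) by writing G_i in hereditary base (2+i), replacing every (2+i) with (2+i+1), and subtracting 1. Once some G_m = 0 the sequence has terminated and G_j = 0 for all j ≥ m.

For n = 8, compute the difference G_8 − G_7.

base 2: 8 = 2^(2 + 1); at 3: 3^(3 + 1) = 81; next = 80
base 3: 80 = 2·3^3 + 2·3^2 + 2·3 + 2; at 4: 2·4^4 + 2·4^2 + 2·4 + 2 = 554; next = 553
base 4: 553 = 2·4^4 + 2·4^2 + 2·4 + 1; at 5: 2·5^5 + 2·5^2 + 2·5 + 1 = 6311; next = 6310
base 5: 6310 = 2·5^5 + 2·5^2 + 2·5; at 6: 2·6^6 + 2·6^2 + 2·6 = 93396; next = 93395
base 6: 93395 = 2·6^6 + 2·6^2 + 6 + 5; at 7: 2·7^7 + 2·7^2 + 7 + 5 = 1647196; next = 1647195
base 7: 1647195 = 2·7^7 + 2·7^2 + 7 + 4; at 8: 2·8^8 + 2·8^2 + 8 + 4 = 33554572; next = 33554571
base 8: 33554571 = 2·8^8 + 2·8^2 + 8 + 3; at 9: 2·9^9 + 2·9^2 + 9 + 3 = 774841152; next = 774841151
base 9: 774841151 = 2·9^9 + 2·9^2 + 9 + 2; at 10: 2·10^10 + 2·10^2 + 10 + 2 = 20000000212; next = 20000000211

19225159060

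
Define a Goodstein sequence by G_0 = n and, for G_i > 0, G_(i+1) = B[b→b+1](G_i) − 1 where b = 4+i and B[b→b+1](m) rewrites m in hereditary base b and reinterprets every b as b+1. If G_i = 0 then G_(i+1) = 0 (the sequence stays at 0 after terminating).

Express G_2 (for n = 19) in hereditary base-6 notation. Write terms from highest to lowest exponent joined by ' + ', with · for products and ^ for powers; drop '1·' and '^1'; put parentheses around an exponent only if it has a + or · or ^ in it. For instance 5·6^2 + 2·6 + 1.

6^2 + 1

G_0 = 19. HB_4(19) = 4^2 + 3. Bump = 28. G_1 = 27.
G_1 = 27. HB_5(27) = 5^2 + 2. Bump = 38. G_2 = 37.
G_2 = 37. HB_6(37) = 6^2 + 1. Bump = 50. G_3 = 49.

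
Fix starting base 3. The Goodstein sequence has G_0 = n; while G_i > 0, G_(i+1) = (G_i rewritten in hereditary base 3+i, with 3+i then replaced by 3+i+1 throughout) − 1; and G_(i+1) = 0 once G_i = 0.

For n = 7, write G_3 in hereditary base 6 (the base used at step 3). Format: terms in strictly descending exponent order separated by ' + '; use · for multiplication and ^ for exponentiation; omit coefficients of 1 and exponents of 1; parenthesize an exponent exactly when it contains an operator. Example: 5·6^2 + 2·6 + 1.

i=0: 7 = 2·3 + 1 (b=3); 3→4: 2·4 + 1 = 9; 9−1 = 8
i=1: 8 = 2·4 (b=4); 4→5: 2·5 = 10; 10−1 = 9
i=2: 9 = 5 + 4 (b=5); 5→6: 6 + 4 = 10; 10−1 = 9
i=3: 9 = 6 + 3 (b=6); 6→7: 7 + 3 = 10; 10−1 = 9

6 + 3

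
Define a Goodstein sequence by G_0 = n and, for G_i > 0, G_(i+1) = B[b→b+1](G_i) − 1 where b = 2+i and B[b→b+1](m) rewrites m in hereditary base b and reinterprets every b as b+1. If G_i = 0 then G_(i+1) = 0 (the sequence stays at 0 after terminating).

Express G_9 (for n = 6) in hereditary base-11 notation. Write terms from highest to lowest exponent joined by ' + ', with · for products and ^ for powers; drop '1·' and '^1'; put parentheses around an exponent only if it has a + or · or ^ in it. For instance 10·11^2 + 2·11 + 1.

5·11^5 + 5·11^4 + 5·11^3 + 5·11^2 + 5·11

6 —HB2→ 2^2 + 2 —bump→ 3^3 + 3 = 30 —(−1)→ 29
29 —HB3→ 3^3 + 2 —bump→ 4^4 + 2 = 258 —(−1)→ 257
257 —HB4→ 4^4 + 1 —bump→ 5^5 + 1 = 3126 —(−1)→ 3125
3125 —HB5→ 5^5 —bump→ 6^6 = 46656 —(−1)→ 46655
46655 —HB6→ 5·6^5 + 5·6^4 + 5·6^3 + 5·6^2 + 5·6 + 5 —bump→ 5·7^5 + 5·7^4 + 5·7^3 + 5·7^2 + 5·7 + 5 = 98040 —(−1)→ 98039
98039 —HB7→ 5·7^5 + 5·7^4 + 5·7^3 + 5·7^2 + 5·7 + 4 —bump→ 5·8^5 + 5·8^4 + 5·8^3 + 5·8^2 + 5·8 + 4 = 187244 —(−1)→ 187243
187243 —HB8→ 5·8^5 + 5·8^4 + 5·8^3 + 5·8^2 + 5·8 + 3 —bump→ 5·9^5 + 5·9^4 + 5·9^3 + 5·9^2 + 5·9 + 3 = 332148 —(−1)→ 332147
332147 —HB9→ 5·9^5 + 5·9^4 + 5·9^3 + 5·9^2 + 5·9 + 2 —bump→ 5·10^5 + 5·10^4 + 5·10^3 + 5·10^2 + 5·10 + 2 = 555552 —(−1)→ 555551
555551 —HB10→ 5·10^5 + 5·10^4 + 5·10^3 + 5·10^2 + 5·10 + 1 —bump→ 5·11^5 + 5·11^4 + 5·11^3 + 5·11^2 + 5·11 + 1 = 885776 —(−1)→ 885775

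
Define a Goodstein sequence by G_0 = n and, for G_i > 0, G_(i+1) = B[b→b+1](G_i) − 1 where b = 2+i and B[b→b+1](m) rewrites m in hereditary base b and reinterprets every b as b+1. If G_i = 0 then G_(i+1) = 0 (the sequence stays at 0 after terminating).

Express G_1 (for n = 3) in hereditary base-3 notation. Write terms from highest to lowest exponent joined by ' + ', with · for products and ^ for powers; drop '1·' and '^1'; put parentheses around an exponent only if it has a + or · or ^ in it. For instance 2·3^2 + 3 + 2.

3

[0] 3 ≡ 2 + 1 (base 2). Lift 3: 4. −1: 3.
[1] 3 ≡ 3 (base 3). Lift 4: 4. −1: 3.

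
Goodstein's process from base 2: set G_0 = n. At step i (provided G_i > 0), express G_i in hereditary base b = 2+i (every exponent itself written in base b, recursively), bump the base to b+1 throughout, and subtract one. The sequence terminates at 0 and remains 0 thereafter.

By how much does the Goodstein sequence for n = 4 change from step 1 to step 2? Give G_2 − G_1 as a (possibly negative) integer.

step 0: 4 = 2^2; sub 3 for 2: 3^3; = 27; G_1 = 27−1 = 26
step 1: 26 = 2·3^2 + 2·3 + 2; sub 4 for 3: 2·4^2 + 2·4 + 2; = 42; G_2 = 42−1 = 41

15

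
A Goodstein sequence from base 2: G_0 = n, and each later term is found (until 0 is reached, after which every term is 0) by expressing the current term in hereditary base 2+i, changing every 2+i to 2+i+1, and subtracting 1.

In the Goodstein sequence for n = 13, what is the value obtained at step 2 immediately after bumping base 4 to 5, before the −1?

[0] 13 ≡ 2^(2 + 1) + 2^2 + 1 (base 2). Lift 3: 109. −1: 108.
[1] 108 ≡ 3^(3 + 1) + 3^3 (base 3). Lift 4: 1280. −1: 1279.
[2] 1279 ≡ 4^(4 + 1) + 3·4^3 + 3·4^2 + 3·4 + 3 (base 4). Lift 5: 16093. −1: 16092.

16093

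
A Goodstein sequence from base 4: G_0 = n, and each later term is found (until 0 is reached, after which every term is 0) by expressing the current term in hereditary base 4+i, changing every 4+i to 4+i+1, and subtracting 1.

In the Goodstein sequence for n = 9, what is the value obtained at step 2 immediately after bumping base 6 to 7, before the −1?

(0) 9|_4 = 2·4 + 1 ↦ 2·5 + 1|_5 = 11 ⇒ 10
(1) 10|_5 = 2·5 ↦ 2·6|_6 = 12 ⇒ 11
(2) 11|_6 = 6 + 5 ↦ 7 + 5|_7 = 12 ⇒ 11

12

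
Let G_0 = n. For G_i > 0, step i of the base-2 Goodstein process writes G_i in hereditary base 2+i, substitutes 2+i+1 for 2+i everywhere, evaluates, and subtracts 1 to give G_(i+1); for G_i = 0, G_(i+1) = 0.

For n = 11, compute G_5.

(0) 11|_2 = 2^(2 + 1) + 2 + 1 ↦ 3^(3 + 1) + 3 + 1|_3 = 85 ⇒ 84
(1) 84|_3 = 3^(3 + 1) + 3 ↦ 4^(4 + 1) + 4|_4 = 1028 ⇒ 1027
(2) 1027|_4 = 4^(4 + 1) + 3 ↦ 5^(5 + 1) + 3|_5 = 15628 ⇒ 15627
(3) 15627|_5 = 5^(5 + 1) + 2 ↦ 6^(6 + 1) + 2|_6 = 279938 ⇒ 279937
(4) 279937|_6 = 6^(6 + 1) + 1 ↦ 7^(7 + 1) + 1|_7 = 5764802 ⇒ 5764801
(5) 5764801|_7 = 7^(7 + 1) ↦ 8^(8 + 1)|_8 = 134217728 ⇒ 134217727

5764801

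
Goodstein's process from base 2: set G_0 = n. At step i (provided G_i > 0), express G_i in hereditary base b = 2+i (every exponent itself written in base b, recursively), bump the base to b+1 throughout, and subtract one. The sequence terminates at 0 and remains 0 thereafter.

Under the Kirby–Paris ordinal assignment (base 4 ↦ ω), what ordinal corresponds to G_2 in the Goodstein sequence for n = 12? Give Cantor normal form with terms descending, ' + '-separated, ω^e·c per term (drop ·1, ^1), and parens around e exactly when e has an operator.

ω^(ω + 1) + ω^2·2 + ω·2 + 1

step 0: 12 = 2^(2 + 1) + 2^2; sub 3 for 2: 3^(3 + 1) + 3^3; = 108; G_1 = 108−1 = 107
step 1: 107 = 3^(3 + 1) + 2·3^2 + 2·3 + 2; sub 4 for 3: 4^(4 + 1) + 2·4^2 + 2·4 + 2; = 1066; G_2 = 1066−1 = 1065
step 2: 1065 = 4^(4 + 1) + 2·4^2 + 2·4 + 1; sub 5 for 4: 5^(5 + 1) + 2·5^2 + 2·5 + 1; = 15686; G_3 = 15686−1 = 15685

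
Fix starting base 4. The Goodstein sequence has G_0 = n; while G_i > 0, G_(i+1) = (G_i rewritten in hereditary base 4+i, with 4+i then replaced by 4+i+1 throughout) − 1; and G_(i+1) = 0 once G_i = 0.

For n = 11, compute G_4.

G_0=11  [base 4] 2·4 + 3  →[4↦5]→  2·5 + 3 = 13  −1 ⇒ G_1=12
G_1=12  [base 5] 2·5 + 2  →[5↦6]→  2·6 + 2 = 14  −1 ⇒ G_2=13
G_2=13  [base 6] 2·6 + 1  →[6↦7]→  2·7 + 1 = 15  −1 ⇒ G_3=14
G_3=14  [base 7] 2·7  →[7↦8]→  2·8 = 16  −1 ⇒ G_4=15
G_4=15  [base 8] 8 + 7  →[8↦9]→  9 + 7 = 16  −1 ⇒ G_5=15

15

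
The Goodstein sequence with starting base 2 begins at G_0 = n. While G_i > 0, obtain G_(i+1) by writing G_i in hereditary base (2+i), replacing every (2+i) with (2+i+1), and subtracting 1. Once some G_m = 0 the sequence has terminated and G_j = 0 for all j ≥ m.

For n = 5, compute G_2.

(0) 5|_2 = 2^2 + 1 ↦ 3^3 + 1|_3 = 28 ⇒ 27
(1) 27|_3 = 3^3 ↦ 4^4|_4 = 256 ⇒ 255
(2) 255|_4 = 3·4^3 + 3·4^2 + 3·4 + 3 ↦ 3·5^3 + 3·5^2 + 3·5 + 3|_5 = 468 ⇒ 467

255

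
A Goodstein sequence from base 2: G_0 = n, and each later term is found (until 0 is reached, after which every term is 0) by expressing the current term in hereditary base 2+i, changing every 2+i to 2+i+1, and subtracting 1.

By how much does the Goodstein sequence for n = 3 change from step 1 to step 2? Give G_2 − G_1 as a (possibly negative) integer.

i=0: 3 = 2 + 1 (b=2); 2→3: 3 + 1 = 4; 4−1 = 3
i=1: 3 = 3 (b=3); 3→4: 4 = 4; 4−1 = 3

0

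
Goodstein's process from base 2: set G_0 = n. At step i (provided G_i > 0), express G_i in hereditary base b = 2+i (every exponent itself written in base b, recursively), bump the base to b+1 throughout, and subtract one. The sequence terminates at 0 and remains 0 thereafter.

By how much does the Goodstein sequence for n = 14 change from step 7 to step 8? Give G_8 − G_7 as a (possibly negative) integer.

96513439003

(0) 14|_2 = 2^(2 + 1) + 2^2 + 2 ↦ 3^(3 + 1) + 3^3 + 3|_3 = 111 ⇒ 110
(1) 110|_3 = 3^(3 + 1) + 3^3 + 2 ↦ 4^(4 + 1) + 4^4 + 2|_4 = 1282 ⇒ 1281
(2) 1281|_4 = 4^(4 + 1) + 4^4 + 1 ↦ 5^(5 + 1) + 5^5 + 1|_5 = 18751 ⇒ 18750
(3) 18750|_5 = 5^(5 + 1) + 5^5 ↦ 6^(6 + 1) + 6^6|_6 = 326592 ⇒ 326591
(4) 326591|_6 = 6^(6 + 1) + 5·6^5 + 5·6^4 + 5·6^3 + 5·6^2 + 5·6 + 5 ↦ 7^(7 + 1) + 5·7^5 + 5·7^4 + 5·7^3 + 5·7^2 + 5·7 + 5|_7 = 5862841 ⇒ 5862840
(5) 5862840|_7 = 7^(7 + 1) + 5·7^5 + 5·7^4 + 5·7^3 + 5·7^2 + 5·7 + 4 ↦ 8^(8 + 1) + 5·8^5 + 5·8^4 + 5·8^3 + 5·8^2 + 5·8 + 4|_8 = 134404972 ⇒ 134404971
(6) 134404971|_8 = 8^(8 + 1) + 5·8^5 + 5·8^4 + 5·8^3 + 5·8^2 + 5·8 + 3 ↦ 9^(9 + 1) + 5·9^5 + 5·9^4 + 5·9^3 + 5·9^2 + 5·9 + 3|_9 = 3487116549 ⇒ 3487116548
(7) 3487116548|_9 = 9^(9 + 1) + 5·9^5 + 5·9^4 + 5·9^3 + 5·9^2 + 5·9 + 2 ↦ 10^(10 + 1) + 5·10^5 + 5·10^4 + 5·10^3 + 5·10^2 + 5·10 + 2|_10 = 100000555552 ⇒ 100000555551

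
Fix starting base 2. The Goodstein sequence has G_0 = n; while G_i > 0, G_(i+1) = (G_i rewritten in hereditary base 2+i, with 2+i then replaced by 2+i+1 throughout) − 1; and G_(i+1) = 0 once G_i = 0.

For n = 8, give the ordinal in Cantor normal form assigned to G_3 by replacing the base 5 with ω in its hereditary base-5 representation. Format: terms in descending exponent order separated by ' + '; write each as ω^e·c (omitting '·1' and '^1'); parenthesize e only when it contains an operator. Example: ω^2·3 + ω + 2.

8 —HB2→ 2^(2 + 1) —bump→ 3^(3 + 1) = 81 —(−1)→ 80
80 —HB3→ 2·3^3 + 2·3^2 + 2·3 + 2 —bump→ 2·4^4 + 2·4^2 + 2·4 + 2 = 554 —(−1)→ 553
553 —HB4→ 2·4^4 + 2·4^2 + 2·4 + 1 —bump→ 2·5^5 + 2·5^2 + 2·5 + 1 = 6311 —(−1)→ 6310
6310 —HB5→ 2·5^5 + 2·5^2 + 2·5 —bump→ 2·6^6 + 2·6^2 + 2·6 = 93396 —(−1)→ 93395

ω^ω·2 + ω^2·2 + ω·2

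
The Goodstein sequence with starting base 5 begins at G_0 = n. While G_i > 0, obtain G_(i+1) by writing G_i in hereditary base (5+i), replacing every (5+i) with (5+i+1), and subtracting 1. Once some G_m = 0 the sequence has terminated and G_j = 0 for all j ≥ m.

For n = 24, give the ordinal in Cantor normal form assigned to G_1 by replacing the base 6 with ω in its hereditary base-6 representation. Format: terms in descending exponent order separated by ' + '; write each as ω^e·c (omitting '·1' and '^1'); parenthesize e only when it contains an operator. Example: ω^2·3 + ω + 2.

ω·4 + 3

24 —HB5→ 4·5 + 4 —bump→ 4·6 + 4 = 28 —(−1)→ 27
27 —HB6→ 4·6 + 3 —bump→ 4·7 + 3 = 31 —(−1)→ 30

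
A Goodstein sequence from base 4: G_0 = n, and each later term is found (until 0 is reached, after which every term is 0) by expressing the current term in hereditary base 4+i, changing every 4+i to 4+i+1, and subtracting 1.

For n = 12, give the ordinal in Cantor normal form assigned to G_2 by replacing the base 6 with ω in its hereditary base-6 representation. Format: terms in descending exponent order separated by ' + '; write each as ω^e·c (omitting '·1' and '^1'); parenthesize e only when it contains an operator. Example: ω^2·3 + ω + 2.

(0) 12|_4 = 3·4 ↦ 3·5|_5 = 15 ⇒ 14
(1) 14|_5 = 2·5 + 4 ↦ 2·6 + 4|_6 = 16 ⇒ 15

ω·2 + 3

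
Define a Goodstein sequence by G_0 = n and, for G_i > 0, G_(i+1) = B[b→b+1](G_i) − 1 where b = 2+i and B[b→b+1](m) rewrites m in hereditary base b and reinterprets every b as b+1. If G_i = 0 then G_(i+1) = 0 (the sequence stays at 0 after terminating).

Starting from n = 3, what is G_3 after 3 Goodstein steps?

2

i=0: 3 = 2 + 1 (b=2); 2→3: 3 + 1 = 4; 4−1 = 3
i=1: 3 = 3 (b=3); 3→4: 4 = 4; 4−1 = 3
i=2: 3 = 3 (b=4); 4→5: 3 = 3; 3−1 = 2
i=3: 2 = 2 (b=5); 5→6: 2 = 2; 2−1 = 1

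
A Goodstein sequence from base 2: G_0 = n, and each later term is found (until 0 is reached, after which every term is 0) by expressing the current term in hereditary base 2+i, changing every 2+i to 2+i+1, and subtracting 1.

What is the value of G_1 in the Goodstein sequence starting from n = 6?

G_0 = 6. HB_2(6) = 2^2 + 2. Bump = 30. G_1 = 29.
G_1 = 29. HB_3(29) = 3^3 + 2. Bump = 258. G_2 = 257.

29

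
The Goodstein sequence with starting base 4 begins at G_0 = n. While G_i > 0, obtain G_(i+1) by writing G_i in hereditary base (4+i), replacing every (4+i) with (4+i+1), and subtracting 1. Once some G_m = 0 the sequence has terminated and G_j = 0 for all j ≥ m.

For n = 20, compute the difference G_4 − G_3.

20 —HB4→ 4^2 + 4 —bump→ 5^2 + 5 = 30 —(−1)→ 29
29 —HB5→ 5^2 + 4 —bump→ 6^2 + 4 = 40 —(−1)→ 39
39 —HB6→ 6^2 + 3 —bump→ 7^2 + 3 = 52 —(−1)→ 51
51 —HB7→ 7^2 + 2 —bump→ 8^2 + 2 = 66 —(−1)→ 65

14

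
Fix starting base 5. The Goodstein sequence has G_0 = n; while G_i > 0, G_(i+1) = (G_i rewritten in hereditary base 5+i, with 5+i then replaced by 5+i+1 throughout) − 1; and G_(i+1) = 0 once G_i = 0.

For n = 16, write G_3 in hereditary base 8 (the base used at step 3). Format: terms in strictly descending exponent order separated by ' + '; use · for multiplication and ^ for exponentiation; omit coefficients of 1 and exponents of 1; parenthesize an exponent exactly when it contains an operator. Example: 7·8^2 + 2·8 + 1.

2·8 + 5

step 0: 16 = 3·5 + 1; sub 6 for 5: 3·6 + 1; = 19; G_1 = 19−1 = 18
step 1: 18 = 3·6; sub 7 for 6: 3·7; = 21; G_2 = 21−1 = 20
step 2: 20 = 2·7 + 6; sub 8 for 7: 2·8 + 6; = 22; G_3 = 22−1 = 21
step 3: 21 = 2·8 + 5; sub 9 for 8: 2·9 + 5; = 23; G_4 = 23−1 = 22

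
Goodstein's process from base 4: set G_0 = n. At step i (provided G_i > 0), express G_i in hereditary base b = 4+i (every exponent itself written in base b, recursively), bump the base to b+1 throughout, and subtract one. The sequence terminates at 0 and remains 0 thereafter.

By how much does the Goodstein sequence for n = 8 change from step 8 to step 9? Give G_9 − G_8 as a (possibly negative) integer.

i=0: 8 = 2·4 (b=4); 4→5: 2·5 = 10; 10−1 = 9
i=1: 9 = 5 + 4 (b=5); 5→6: 6 + 4 = 10; 10−1 = 9
i=2: 9 = 6 + 3 (b=6); 6→7: 7 + 3 = 10; 10−1 = 9
i=3: 9 = 7 + 2 (b=7); 7→8: 8 + 2 = 10; 10−1 = 9
i=4: 9 = 8 + 1 (b=8); 8→9: 9 + 1 = 10; 10−1 = 9
i=5: 9 = 9 (b=9); 9→10: 10 = 10; 10−1 = 9
i=6: 9 = 9 (b=10); 10→11: 9 = 9; 9−1 = 8
i=7: 8 = 8 (b=11); 11→12: 8 = 8; 8−1 = 7
i=8: 7 = 7 (b=12); 12→13: 7 = 7; 7−1 = 6

-1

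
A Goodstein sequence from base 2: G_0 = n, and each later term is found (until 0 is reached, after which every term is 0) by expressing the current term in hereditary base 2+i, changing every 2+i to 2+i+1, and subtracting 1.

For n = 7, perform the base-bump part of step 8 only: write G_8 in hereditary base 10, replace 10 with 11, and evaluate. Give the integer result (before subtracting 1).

150051214

i=0: 7 = 2^2 + 2 + 1 (b=2); 2→3: 3^3 + 3 + 1 = 31; 31−1 = 30
i=1: 30 = 3^3 + 3 (b=3); 3→4: 4^4 + 4 = 260; 260−1 = 259
i=2: 259 = 4^4 + 3 (b=4); 4→5: 5^5 + 3 = 3128; 3128−1 = 3127
i=3: 3127 = 5^5 + 2 (b=5); 5→6: 6^6 + 2 = 46658; 46658−1 = 46657
i=4: 46657 = 6^6 + 1 (b=6); 6→7: 7^7 + 1 = 823544; 823544−1 = 823543
i=5: 823543 = 7^7 (b=7); 7→8: 8^8 = 16777216; 16777216−1 = 16777215
i=6: 16777215 = 7·8^7 + 7·8^6 + 7·8^5 + 7·8^4 + 7·8^3 + 7·8^2 + 7·8 + 7 (b=8); 8→9: 7·9^7 + 7·9^6 + 7·9^5 + 7·9^4 + 7·9^3 + 7·9^2 + 7·9 + 7 = 37665880; 37665880−1 = 37665879
i=7: 37665879 = 7·9^7 + 7·9^6 + 7·9^5 + 7·9^4 + 7·9^3 + 7·9^2 + 7·9 + 6 (b=9); 9→10: 7·10^7 + 7·10^6 + 7·10^5 + 7·10^4 + 7·10^3 + 7·10^2 + 7·10 + 6 = 77777776; 77777776−1 = 77777775
i=8: 77777775 = 7·10^7 + 7·10^6 + 7·10^5 + 7·10^4 + 7·10^3 + 7·10^2 + 7·10 + 5 (b=10); 10→11: 7·11^7 + 7·11^6 + 7·11^5 + 7·11^4 + 7·11^3 + 7·11^2 + 7·11 + 5 = 150051214; 150051214−1 = 150051213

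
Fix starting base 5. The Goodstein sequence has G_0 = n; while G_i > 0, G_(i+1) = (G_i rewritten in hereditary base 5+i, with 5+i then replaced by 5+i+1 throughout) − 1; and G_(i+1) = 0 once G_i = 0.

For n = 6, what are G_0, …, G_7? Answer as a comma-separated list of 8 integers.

6, 6, 6, 5, 4, 3, 2, 1

G_0=6  [base 5] 5 + 1  →[5↦6]→  6 + 1 = 7  −1 ⇒ G_1=6
G_1=6  [base 6] 6  →[6↦7]→  7 = 7  −1 ⇒ G_2=6
G_2=6  [base 7] 6  →[7↦8]→  6 = 6  −1 ⇒ G_3=5
G_3=5  [base 8] 5  →[8↦9]→  5 = 5  −1 ⇒ G_4=4
G_4=4  [base 9] 4  →[9↦10]→  4 = 4  −1 ⇒ G_5=3
G_5=3  [base 10] 3  →[10↦11]→  3 = 3  −1 ⇒ G_6=2
G_6=2  [base 11] 2  →[11↦12]→  2 = 2  −1 ⇒ G_7=1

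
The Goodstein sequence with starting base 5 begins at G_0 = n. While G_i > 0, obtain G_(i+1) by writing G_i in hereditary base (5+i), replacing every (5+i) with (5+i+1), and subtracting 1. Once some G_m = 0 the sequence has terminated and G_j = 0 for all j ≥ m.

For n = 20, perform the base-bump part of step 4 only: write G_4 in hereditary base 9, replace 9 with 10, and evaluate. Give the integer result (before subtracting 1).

step 0: 20 = 4·5; sub 6 for 5: 4·6; = 24; G_1 = 24−1 = 23
step 1: 23 = 3·6 + 5; sub 7 for 6: 3·7 + 5; = 26; G_2 = 26−1 = 25
step 2: 25 = 3·7 + 4; sub 8 for 7: 3·8 + 4; = 28; G_3 = 28−1 = 27
step 3: 27 = 3·8 + 3; sub 9 for 8: 3·9 + 3; = 30; G_4 = 30−1 = 29

32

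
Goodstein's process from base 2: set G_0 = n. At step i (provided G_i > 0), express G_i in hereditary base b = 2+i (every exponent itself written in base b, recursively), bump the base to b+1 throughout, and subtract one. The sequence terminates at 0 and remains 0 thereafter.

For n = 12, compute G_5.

[0] 12 ≡ 2^(2 + 1) + 2^2 (base 2). Lift 3: 108. −1: 107.
[1] 107 ≡ 3^(3 + 1) + 2·3^2 + 2·3 + 2 (base 3). Lift 4: 1066. −1: 1065.
[2] 1065 ≡ 4^(4 + 1) + 2·4^2 + 2·4 + 1 (base 4). Lift 5: 15686. −1: 15685.
[3] 15685 ≡ 5^(5 + 1) + 2·5^2 + 2·5 (base 5). Lift 6: 280020. −1: 280019.
[4] 280019 ≡ 6^(6 + 1) + 2·6^2 + 6 + 5 (base 6). Lift 7: 5764911. −1: 5764910.

5764910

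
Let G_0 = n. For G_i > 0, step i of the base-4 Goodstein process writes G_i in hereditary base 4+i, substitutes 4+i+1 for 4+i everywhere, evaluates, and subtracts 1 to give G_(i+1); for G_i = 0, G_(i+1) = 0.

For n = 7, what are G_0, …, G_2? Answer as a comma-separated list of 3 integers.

G_0=7  [base 4] 4 + 3  →[4↦5]→  5 + 3 = 8  −1 ⇒ G_1=7
G_1=7  [base 5] 5 + 2  →[5↦6]→  6 + 2 = 8  −1 ⇒ G_2=7

7, 7, 7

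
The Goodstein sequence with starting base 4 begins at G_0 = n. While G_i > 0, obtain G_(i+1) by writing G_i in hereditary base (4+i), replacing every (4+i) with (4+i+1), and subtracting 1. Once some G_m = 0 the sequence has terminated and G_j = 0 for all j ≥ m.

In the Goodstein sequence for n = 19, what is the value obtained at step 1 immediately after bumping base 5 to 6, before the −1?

38

G_0=19  [base 4] 4^2 + 3  →[4↦5]→  5^2 + 3 = 28  −1 ⇒ G_1=27
G_1=27  [base 5] 5^2 + 2  →[5↦6]→  6^2 + 2 = 38  −1 ⇒ G_2=37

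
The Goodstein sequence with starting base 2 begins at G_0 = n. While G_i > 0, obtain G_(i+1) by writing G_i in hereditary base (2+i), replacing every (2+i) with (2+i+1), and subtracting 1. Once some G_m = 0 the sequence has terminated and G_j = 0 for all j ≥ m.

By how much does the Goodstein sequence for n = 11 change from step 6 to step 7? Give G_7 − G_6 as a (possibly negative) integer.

2615391575

G_0 = 11. HB_2(11) = 2^(2 + 1) + 2 + 1. Bump = 85. G_1 = 84.
G_1 = 84. HB_3(84) = 3^(3 + 1) + 3. Bump = 1028. G_2 = 1027.
G_2 = 1027. HB_4(1027) = 4^(4 + 1) + 3. Bump = 15628. G_3 = 15627.
G_3 = 15627. HB_5(15627) = 5^(5 + 1) + 2. Bump = 279938. G_4 = 279937.
G_4 = 279937. HB_6(279937) = 6^(6 + 1) + 1. Bump = 5764802. G_5 = 5764801.
G_5 = 5764801. HB_7(5764801) = 7^(7 + 1). Bump = 134217728. G_6 = 134217727.
G_6 = 134217727. HB_8(134217727) = 7·8^8 + 7·8^7 + 7·8^6 + 7·8^5 + 7·8^4 + 7·8^3 + 7·8^2 + 7·8 + 7. Bump = 2749609303. G_7 = 2749609302.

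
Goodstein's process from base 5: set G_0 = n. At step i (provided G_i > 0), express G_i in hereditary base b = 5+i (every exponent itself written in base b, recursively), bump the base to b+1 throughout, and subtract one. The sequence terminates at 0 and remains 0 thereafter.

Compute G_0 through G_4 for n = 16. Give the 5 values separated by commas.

[0] 16 ≡ 3·5 + 1 (base 5). Lift 6: 19. −1: 18.
[1] 18 ≡ 3·6 (base 6). Lift 7: 21. −1: 20.
[2] 20 ≡ 2·7 + 6 (base 7). Lift 8: 22. −1: 21.
[3] 21 ≡ 2·8 + 5 (base 8). Lift 9: 23. −1: 22.

16, 18, 20, 21, 22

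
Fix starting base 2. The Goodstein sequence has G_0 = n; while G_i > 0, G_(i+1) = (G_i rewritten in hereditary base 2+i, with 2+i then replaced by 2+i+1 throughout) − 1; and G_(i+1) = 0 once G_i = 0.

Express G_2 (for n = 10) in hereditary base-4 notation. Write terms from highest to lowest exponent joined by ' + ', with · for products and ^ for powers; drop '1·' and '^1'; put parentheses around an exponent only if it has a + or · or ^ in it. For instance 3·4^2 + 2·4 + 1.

4^(4 + 1) + 1

10 —HB2→ 2^(2 + 1) + 2 —bump→ 3^(3 + 1) + 3 = 84 —(−1)→ 83
83 —HB3→ 3^(3 + 1) + 2 —bump→ 4^(4 + 1) + 2 = 1026 —(−1)→ 1025
1025 —HB4→ 4^(4 + 1) + 1 —bump→ 5^(5 + 1) + 1 = 15626 —(−1)→ 15625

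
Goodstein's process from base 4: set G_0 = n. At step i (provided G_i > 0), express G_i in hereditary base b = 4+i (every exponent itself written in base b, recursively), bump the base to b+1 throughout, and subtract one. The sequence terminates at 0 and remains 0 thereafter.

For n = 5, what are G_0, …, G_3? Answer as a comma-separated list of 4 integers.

[0] 5 ≡ 4 + 1 (base 4). Lift 5: 6. −1: 5.
[1] 5 ≡ 5 (base 5). Lift 6: 6. −1: 5.
[2] 5 ≡ 5 (base 6). Lift 7: 5. −1: 4.

5, 5, 5, 4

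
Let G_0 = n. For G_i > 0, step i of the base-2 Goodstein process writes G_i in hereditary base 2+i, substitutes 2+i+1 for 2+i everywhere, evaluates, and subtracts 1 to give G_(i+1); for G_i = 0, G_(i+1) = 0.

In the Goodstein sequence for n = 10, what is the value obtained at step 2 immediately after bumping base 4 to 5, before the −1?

step 0: 10 = 2^(2 + 1) + 2; sub 3 for 2: 3^(3 + 1) + 3; = 84; G_1 = 84−1 = 83
step 1: 83 = 3^(3 + 1) + 2; sub 4 for 3: 4^(4 + 1) + 2; = 1026; G_2 = 1026−1 = 1025
step 2: 1025 = 4^(4 + 1) + 1; sub 5 for 4: 5^(5 + 1) + 1; = 15626; G_3 = 15626−1 = 15625

15626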